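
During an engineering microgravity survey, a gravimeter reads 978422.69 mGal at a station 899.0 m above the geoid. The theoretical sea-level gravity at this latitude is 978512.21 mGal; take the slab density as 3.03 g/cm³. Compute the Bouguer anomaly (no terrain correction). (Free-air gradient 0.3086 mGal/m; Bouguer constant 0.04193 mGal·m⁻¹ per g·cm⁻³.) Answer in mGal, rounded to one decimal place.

73.7

Free-air correction = 0.3086 × 899.0 = 277.43 mGal
Free-air anomaly = 978422.69 − 978512.21 + (277.43) = 187.91 mGal
Bouguer slab correction = 0.04193 × 3.03 × 899.0 = 114.22 mGal
Simple Bouguer anomaly = 187.91 − (114.22) = 73.69 mGal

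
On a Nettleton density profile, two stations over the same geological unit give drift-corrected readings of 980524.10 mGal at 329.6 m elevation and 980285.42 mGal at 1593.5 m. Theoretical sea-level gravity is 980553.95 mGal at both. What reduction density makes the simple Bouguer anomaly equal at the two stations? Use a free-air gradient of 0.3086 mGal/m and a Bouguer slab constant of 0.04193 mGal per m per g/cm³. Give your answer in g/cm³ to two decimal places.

Δg_obs = 980285.42 − 980524.10 = -238.68 mGal over Δh = 1593.5 − 329.6 = 1263.9 m
Equal Bouguer anomalies ⇒ Δg_obs + (0.3086 − 0.04193ρ)·Δh = 0
0.3086 − 0.04193ρ = −Δg_obs/Δh = 0.18884
ρ = (0.3086 − 0.18884) / 0.04193 = 2.86 g/cm³

2.86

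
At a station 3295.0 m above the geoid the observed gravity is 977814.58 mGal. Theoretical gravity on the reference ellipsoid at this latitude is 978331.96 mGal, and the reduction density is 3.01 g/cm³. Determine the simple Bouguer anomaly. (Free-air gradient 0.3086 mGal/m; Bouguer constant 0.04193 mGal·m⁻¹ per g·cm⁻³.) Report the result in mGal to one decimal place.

83.6

Free-air correction = 0.3086 × 3295.0 = 1016.84 mGal
Free-air anomaly = 977814.58 − 978331.96 + (1016.84) = 499.46 mGal
Bouguer slab correction = 0.04193 × 3.01 × 3295.0 = 415.86 mGal
Simple Bouguer anomaly = 499.46 − (415.86) = 83.60 mGal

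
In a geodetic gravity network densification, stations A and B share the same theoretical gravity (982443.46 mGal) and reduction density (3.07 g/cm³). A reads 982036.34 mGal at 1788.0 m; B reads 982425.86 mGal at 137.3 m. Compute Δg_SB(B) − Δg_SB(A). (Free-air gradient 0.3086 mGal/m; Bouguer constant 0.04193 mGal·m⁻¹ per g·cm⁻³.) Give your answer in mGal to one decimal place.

Δg_SB(A) = 982036.34 − 982443.46 + 0.3086×1788.0 − 0.04193×3.07×1788.0 = -85.50 mGal
Δg_SB(B) = 982425.86 − 982443.46 + 0.3086×137.3 − 0.04193×3.07×137.3 = 7.10 mGal
Difference = 7.10 − (-85.50) = 92.60 mGal

92.6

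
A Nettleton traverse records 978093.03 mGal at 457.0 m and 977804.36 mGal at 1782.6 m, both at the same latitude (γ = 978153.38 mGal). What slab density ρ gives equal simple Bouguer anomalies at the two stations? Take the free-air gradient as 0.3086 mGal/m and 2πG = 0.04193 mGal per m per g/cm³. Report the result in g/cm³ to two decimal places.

2.17

Δg_obs = 977804.36 − 978093.03 = -288.67 mGal over Δh = 1782.6 − 457.0 = 1325.6 m
Equal Bouguer anomalies ⇒ Δg_obs + (0.3086 − 0.04193ρ)·Δh = 0
0.3086 − 0.04193ρ = −Δg_obs/Δh = 0.21777
ρ = (0.3086 − 0.21777) / 0.04193 = 2.17 g/cm³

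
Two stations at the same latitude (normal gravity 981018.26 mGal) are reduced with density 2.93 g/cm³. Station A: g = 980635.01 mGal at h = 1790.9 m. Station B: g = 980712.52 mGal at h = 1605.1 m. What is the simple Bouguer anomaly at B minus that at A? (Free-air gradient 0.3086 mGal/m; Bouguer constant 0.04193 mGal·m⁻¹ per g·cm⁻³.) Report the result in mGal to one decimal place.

Δg_SB(A) = 980635.01 − 981018.26 + 0.3086×1790.9 − 0.04193×2.93×1790.9 = -50.60 mGal
Δg_SB(B) = 980712.52 − 981018.26 + 0.3086×1605.1 − 0.04193×2.93×1605.1 = -7.60 mGal
Difference = -7.60 − (-50.60) = 43.00 mGal

43.0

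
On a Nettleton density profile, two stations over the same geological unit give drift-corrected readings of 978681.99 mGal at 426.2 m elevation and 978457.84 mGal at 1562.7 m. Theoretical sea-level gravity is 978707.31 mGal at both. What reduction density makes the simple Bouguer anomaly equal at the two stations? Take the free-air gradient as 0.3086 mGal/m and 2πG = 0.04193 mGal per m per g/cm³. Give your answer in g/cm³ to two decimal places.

2.66

Δg_obs = 978457.84 − 978681.99 = -224.15 mGal over Δh = 1562.7 − 426.2 = 1136.5 m
Equal Bouguer anomalies ⇒ Δg_obs + (0.3086 − 0.04193ρ)·Δh = 0
0.3086 − 0.04193ρ = −Δg_obs/Δh = 0.19723
ρ = (0.3086 − 0.19723) / 0.04193 = 2.66 g/cm³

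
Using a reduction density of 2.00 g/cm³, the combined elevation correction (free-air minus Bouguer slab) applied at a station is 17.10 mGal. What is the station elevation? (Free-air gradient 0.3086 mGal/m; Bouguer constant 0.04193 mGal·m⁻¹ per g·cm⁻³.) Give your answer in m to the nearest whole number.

76

Combined gradient = 0.3086 − 0.04193 × 2.00 = 0.2247400 mGal/m
h = 17.10 / 0.2247400 = 76.09 m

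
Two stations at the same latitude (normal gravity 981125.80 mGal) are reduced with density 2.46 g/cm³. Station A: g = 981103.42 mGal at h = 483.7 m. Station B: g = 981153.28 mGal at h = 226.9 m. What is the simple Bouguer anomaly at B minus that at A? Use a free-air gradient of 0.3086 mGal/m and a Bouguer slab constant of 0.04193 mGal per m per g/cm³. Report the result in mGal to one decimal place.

Δg_SB(A) = 981103.42 − 981125.80 + 0.3086×483.7 − 0.04193×2.46×483.7 = 77.00 mGal
Δg_SB(B) = 981153.28 − 981125.80 + 0.3086×226.9 − 0.04193×2.46×226.9 = 74.10 mGal
Difference = 74.10 − (77.00) = -2.90 mGal

-2.9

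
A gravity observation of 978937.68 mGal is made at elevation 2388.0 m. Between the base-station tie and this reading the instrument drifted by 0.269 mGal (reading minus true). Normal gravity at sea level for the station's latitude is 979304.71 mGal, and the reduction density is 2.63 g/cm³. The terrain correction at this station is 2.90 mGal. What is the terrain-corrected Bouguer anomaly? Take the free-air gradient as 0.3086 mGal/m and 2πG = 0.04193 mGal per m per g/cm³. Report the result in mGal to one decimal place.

Drift-corrected reading = 978937.68 − (0.269) = 978937.411 mGal
Free-air correction = 0.3086 × 2388.0 = 736.94 mGal
Free-air anomaly = 978937.411 − 979304.71 + (736.94) = 369.641 mGal
Bouguer slab correction = 0.04193 × 2.63 × 2388.0 = 263.34 mGal
Simple Bouguer anomaly = 369.641 − (263.34) = 106.301 mGal
Complete Bouguer anomaly = 106.301 + 2.90 = 109.201 mGal

109.2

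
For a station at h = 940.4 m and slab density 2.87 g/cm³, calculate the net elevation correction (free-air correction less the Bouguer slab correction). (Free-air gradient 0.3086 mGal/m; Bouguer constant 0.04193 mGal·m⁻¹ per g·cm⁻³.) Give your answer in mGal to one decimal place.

177.0

Combined gradient = 0.3086 − 0.04193 × 2.87 = 0.1882609 mGal/m
Combined elevation correction = 0.1882609 × 940.4 = 177.0 mGal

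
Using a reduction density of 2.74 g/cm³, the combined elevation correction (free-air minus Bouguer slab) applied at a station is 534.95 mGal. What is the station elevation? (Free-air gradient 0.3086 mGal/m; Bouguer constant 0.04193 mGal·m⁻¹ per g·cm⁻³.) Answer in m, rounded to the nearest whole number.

Combined gradient = 0.3086 − 0.04193 × 2.74 = 0.1937118 mGal/m
h = 534.95 / 0.1937118 = 2761.58 m

2762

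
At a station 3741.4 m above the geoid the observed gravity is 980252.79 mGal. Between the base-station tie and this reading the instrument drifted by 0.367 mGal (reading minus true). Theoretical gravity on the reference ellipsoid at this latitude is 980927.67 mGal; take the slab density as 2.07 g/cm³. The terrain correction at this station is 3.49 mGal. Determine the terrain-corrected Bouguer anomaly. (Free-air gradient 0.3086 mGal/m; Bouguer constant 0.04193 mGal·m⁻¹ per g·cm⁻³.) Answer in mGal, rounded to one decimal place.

158.1

Drift-corrected reading = 980252.79 − (0.367) = 980252.423 mGal
Free-air correction = 0.3086 × 3741.4 = 1154.60 mGal
Free-air anomaly = 980252.423 − 980927.67 + (1154.60) = 479.353 mGal
Bouguer slab correction = 0.04193 × 2.07 × 3741.4 = 324.74 mGal
Simple Bouguer anomaly = 479.353 − (324.74) = 154.613 mGal
Complete Bouguer anomaly = 154.613 + 3.49 = 158.103 mGal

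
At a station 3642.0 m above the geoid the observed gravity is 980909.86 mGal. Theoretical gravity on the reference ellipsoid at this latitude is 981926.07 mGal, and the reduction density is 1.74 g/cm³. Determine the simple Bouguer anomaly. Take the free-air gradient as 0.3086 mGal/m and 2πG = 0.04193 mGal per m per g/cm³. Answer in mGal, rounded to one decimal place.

-158.0

Free-air correction = 0.3086 × 3642.0 = 1123.92 mGal
Free-air anomaly = 980909.86 − 981926.07 + (1123.92) = 107.71 mGal
Bouguer slab correction = 0.04193 × 1.74 × 3642.0 = 265.71 mGal
Simple Bouguer anomaly = 107.71 − (265.71) = -158.00 mGal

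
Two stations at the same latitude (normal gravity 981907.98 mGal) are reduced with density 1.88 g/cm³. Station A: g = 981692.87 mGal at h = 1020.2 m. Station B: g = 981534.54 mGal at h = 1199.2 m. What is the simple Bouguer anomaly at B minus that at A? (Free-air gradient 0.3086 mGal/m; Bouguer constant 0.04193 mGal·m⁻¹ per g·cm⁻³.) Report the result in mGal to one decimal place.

Δg_SB(A) = 981692.87 − 981907.98 + 0.3086×1020.2 − 0.04193×1.88×1020.2 = 19.30 mGal
Δg_SB(B) = 981534.54 − 981907.98 + 0.3086×1199.2 − 0.04193×1.88×1199.2 = -97.90 mGal
Difference = -97.90 − (19.30) = -117.20 mGal

-117.2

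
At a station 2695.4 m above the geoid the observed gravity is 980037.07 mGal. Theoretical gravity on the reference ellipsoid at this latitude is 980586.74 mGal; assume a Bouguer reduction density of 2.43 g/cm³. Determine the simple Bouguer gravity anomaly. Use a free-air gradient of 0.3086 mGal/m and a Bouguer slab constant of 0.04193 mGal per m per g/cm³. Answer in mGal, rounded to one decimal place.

Free-air correction = 0.3086 × 2695.4 = 831.80 mGal
Free-air anomaly = 980037.07 − 980586.74 + (831.80) = 282.13 mGal
Bouguer slab correction = 0.04193 × 2.43 × 2695.4 = 274.63 mGal
Simple Bouguer anomaly = 282.13 − (274.63) = 7.50 mGal

7.5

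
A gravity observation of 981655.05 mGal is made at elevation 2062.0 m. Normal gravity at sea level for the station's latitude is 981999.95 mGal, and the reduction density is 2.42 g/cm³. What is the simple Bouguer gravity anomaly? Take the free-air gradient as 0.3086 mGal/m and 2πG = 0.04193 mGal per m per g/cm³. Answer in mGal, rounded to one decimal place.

Free-air correction = 0.3086 × 2062.0 = 636.33 mGal
Free-air anomaly = 981655.05 − 981999.95 + (636.33) = 291.43 mGal
Bouguer slab correction = 0.04193 × 2.42 × 2062.0 = 209.23 mGal
Simple Bouguer anomaly = 291.43 − (209.23) = 82.20 mGal

82.2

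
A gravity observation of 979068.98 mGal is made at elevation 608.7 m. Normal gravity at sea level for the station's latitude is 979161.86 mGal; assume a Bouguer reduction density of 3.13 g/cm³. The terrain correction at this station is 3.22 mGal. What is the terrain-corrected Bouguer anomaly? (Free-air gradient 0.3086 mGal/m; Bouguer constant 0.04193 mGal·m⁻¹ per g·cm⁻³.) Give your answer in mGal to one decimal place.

Free-air correction = 0.3086 × 608.7 = 187.84 mGal
Free-air anomaly = 979068.98 − 979161.86 + (187.84) = 94.96 mGal
Bouguer slab correction = 0.04193 × 3.13 × 608.7 = 79.89 mGal
Simple Bouguer anomaly = 94.96 − (79.89) = 15.07 mGal
Complete Bouguer anomaly = 15.07 + 3.22 = 18.29 mGal

18.3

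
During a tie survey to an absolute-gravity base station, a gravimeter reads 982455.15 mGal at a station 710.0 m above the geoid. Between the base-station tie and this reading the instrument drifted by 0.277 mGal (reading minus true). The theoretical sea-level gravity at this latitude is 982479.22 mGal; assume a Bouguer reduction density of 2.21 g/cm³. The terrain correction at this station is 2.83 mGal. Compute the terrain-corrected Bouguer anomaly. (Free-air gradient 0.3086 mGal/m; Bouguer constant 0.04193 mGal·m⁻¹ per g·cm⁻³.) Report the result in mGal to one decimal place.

131.8

Drift-corrected reading = 982455.15 − (0.277) = 982454.873 mGal
Free-air correction = 0.3086 × 710.0 = 219.11 mGal
Free-air anomaly = 982454.873 − 982479.22 + (219.11) = 194.763 mGal
Bouguer slab correction = 0.04193 × 2.21 × 710.0 = 65.79 mGal
Simple Bouguer anomaly = 194.763 − (65.79) = 128.973 mGal
Complete Bouguer anomaly = 128.973 + 2.83 = 131.803 mGal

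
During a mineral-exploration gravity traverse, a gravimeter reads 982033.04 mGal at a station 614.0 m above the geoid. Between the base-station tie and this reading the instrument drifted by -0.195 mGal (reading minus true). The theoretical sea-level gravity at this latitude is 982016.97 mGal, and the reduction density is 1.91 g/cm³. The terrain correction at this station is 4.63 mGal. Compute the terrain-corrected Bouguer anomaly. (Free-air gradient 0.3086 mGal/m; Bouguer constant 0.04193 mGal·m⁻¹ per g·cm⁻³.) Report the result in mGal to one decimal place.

Drift-corrected reading = 982033.04 − (-0.195) = 982033.235 mGal
Free-air correction = 0.3086 × 614.0 = 189.48 mGal
Free-air anomaly = 982033.235 − 982016.97 + (189.48) = 205.745 mGal
Bouguer slab correction = 0.04193 × 1.91 × 614.0 = 49.17 mGal
Simple Bouguer anomaly = 205.745 − (49.17) = 156.575 mGal
Complete Bouguer anomaly = 156.575 + 4.63 = 161.205 mGal

161.2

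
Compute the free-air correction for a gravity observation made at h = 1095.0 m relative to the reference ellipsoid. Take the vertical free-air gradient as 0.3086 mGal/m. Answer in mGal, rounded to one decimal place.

337.9

Free-air correction = 0.3086 × 1095.0 = 337.9 mGal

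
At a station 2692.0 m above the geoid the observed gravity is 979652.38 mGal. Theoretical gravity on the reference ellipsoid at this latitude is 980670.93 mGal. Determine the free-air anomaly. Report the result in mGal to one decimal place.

-187.8

Free-air correction = 0.3086 × 2692.0 = 830.75 mGal
Free-air anomaly = 979652.38 − 980670.93 + (830.75) = -187.80 mGal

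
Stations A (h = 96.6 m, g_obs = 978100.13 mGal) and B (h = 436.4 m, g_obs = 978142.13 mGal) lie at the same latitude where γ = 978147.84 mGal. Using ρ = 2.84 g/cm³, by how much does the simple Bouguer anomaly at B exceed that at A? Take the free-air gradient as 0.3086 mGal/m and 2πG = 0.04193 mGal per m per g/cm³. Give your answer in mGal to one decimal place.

106.4

Δg_SB(A) = 978100.13 − 978147.84 + 0.3086×96.6 − 0.04193×2.84×96.6 = -29.40 mGal
Δg_SB(B) = 978142.13 − 978147.84 + 0.3086×436.4 − 0.04193×2.84×436.4 = 77.00 mGal
Difference = 77.00 − (-29.40) = 106.40 mGal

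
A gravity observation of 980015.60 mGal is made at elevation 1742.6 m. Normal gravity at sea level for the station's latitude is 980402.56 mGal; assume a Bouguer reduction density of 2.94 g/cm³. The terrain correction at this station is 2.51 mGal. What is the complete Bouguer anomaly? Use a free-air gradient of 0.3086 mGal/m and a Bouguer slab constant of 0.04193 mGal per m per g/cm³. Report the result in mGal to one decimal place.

Free-air correction = 0.3086 × 1742.6 = 537.77 mGal
Free-air anomaly = 980015.60 − 980402.56 + (537.77) = 150.81 mGal
Bouguer slab correction = 0.04193 × 2.94 × 1742.6 = 214.82 mGal
Simple Bouguer anomaly = 150.81 − (214.82) = -64.01 mGal
Complete Bouguer anomaly = -64.01 + 2.51 = -61.50 mGal

-61.5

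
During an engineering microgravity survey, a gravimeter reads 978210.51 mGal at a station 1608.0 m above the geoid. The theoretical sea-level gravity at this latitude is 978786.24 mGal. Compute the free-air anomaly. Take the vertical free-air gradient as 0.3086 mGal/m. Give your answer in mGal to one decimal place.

Free-air correction = 0.3086 × 1608.0 = 496.23 mGal
Free-air anomaly = 978210.51 − 978786.24 + (496.23) = -79.50 mGal

-79.5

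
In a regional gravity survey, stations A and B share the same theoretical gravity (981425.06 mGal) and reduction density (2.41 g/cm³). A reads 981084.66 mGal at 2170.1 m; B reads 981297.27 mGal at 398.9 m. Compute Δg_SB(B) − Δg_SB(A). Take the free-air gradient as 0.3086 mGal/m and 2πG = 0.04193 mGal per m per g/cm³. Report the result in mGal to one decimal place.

Δg_SB(A) = 981084.66 − 981425.06 + 0.3086×2170.1 − 0.04193×2.41×2170.1 = 110.00 mGal
Δg_SB(B) = 981297.27 − 981425.06 + 0.3086×398.9 − 0.04193×2.41×398.9 = -45.00 mGal
Difference = -45.00 − (110.00) = -155.00 mGal

-155.0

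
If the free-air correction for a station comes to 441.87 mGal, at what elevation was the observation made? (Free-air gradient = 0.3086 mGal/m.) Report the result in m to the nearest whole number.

h = 441.87 / 0.3086 = 1431.85 m

1432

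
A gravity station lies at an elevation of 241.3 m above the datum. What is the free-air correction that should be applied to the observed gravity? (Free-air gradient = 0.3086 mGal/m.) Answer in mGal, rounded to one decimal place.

Free-air correction = 0.3086 × 241.3 = 74.5 mGal

74.5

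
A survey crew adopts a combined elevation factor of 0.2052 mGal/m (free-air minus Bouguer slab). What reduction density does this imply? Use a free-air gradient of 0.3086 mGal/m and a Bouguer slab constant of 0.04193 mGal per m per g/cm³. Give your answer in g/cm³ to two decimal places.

2.47

0.2052 = 0.3086 − 0.04193 × ρ
ρ = (0.3086 − 0.2052) / 0.04193 = 2.47 g/cm³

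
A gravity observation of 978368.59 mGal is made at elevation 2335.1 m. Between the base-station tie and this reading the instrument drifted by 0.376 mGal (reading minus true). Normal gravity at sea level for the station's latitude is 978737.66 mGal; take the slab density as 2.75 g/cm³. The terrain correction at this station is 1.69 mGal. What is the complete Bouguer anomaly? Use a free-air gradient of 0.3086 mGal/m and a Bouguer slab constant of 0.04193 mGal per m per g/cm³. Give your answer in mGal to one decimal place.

83.6

Drift-corrected reading = 978368.59 − (0.376) = 978368.214 mGal
Free-air correction = 0.3086 × 2335.1 = 720.61 mGal
Free-air anomaly = 978368.214 − 978737.66 + (720.61) = 351.164 mGal
Bouguer slab correction = 0.04193 × 2.75 × 2335.1 = 269.25 mGal
Simple Bouguer anomaly = 351.164 − (269.25) = 81.914 mGal
Complete Bouguer anomaly = 81.914 + 1.69 = 83.604 mGal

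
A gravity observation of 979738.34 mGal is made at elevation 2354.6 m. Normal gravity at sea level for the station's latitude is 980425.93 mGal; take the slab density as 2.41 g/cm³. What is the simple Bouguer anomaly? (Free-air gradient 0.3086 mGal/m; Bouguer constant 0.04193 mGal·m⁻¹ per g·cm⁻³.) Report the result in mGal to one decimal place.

Free-air correction = 0.3086 × 2354.6 = 726.63 mGal
Free-air anomaly = 979738.34 − 980425.93 + (726.63) = 39.04 mGal
Bouguer slab correction = 0.04193 × 2.41 × 2354.6 = 237.94 mGal
Simple Bouguer anomaly = 39.04 − (237.94) = -198.90 mGal

-198.9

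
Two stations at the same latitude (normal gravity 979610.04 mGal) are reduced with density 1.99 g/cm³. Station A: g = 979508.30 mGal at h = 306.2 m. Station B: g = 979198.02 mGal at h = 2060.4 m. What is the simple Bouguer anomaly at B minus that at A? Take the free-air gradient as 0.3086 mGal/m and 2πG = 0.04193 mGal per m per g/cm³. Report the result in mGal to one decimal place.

Δg_SB(A) = 979508.30 − 979610.04 + 0.3086×306.2 − 0.04193×1.99×306.2 = -32.80 mGal
Δg_SB(B) = 979198.02 − 979610.04 + 0.3086×2060.4 − 0.04193×1.99×2060.4 = 51.90 mGal
Difference = 51.90 − (-32.80) = 84.70 mGal

84.7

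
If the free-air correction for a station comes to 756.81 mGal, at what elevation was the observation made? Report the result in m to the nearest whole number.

h = 756.81 / 0.3086 = 2452.40 m

2452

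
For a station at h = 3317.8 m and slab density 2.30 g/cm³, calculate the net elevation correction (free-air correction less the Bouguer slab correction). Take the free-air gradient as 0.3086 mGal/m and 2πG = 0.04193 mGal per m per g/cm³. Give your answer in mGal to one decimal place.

Combined gradient = 0.3086 − 0.04193 × 2.30 = 0.2121610 mGal/m
Combined elevation correction = 0.2121610 × 3317.8 = 703.9 mGal

703.9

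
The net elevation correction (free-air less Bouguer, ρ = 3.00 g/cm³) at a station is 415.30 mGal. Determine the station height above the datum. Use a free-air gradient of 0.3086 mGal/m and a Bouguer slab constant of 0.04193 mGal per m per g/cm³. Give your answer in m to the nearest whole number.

Combined gradient = 0.3086 − 0.04193 × 3.00 = 0.1828100 mGal/m
h = 415.30 / 0.1828100 = 2271.76 m

2272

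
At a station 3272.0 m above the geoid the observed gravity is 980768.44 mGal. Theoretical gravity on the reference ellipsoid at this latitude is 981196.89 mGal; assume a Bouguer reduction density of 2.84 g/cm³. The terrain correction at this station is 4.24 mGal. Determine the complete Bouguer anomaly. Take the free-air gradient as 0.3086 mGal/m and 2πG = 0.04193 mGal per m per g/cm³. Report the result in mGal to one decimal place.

Free-air correction = 0.3086 × 3272.0 = 1009.74 mGal
Free-air anomaly = 980768.44 − 981196.89 + (1009.74) = 581.29 mGal
Bouguer slab correction = 0.04193 × 2.84 × 3272.0 = 389.63 mGal
Simple Bouguer anomaly = 581.29 − (389.63) = 191.66 mGal
Complete Bouguer anomaly = 191.66 + 4.24 = 195.90 mGal

195.9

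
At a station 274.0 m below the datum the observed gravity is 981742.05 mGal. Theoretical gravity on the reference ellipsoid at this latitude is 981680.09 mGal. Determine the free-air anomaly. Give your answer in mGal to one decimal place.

-22.6

Free-air correction = 0.3086 × -274.0 = -84.56 mGal
Free-air anomaly = 981742.05 − 981680.09 + (-84.56) = -22.60 mGal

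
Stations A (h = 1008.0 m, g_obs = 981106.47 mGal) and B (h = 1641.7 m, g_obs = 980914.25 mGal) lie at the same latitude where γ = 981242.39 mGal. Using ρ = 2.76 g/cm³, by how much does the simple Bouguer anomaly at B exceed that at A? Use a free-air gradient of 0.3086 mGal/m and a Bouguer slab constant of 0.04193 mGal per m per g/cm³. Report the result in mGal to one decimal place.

-70.0

Δg_SB(A) = 981106.47 − 981242.39 + 0.3086×1008.0 − 0.04193×2.76×1008.0 = 58.50 mGal
Δg_SB(B) = 980914.25 − 981242.39 + 0.3086×1641.7 − 0.04193×2.76×1641.7 = -11.50 mGal
Difference = -11.50 − (58.50) = -70.00 mGal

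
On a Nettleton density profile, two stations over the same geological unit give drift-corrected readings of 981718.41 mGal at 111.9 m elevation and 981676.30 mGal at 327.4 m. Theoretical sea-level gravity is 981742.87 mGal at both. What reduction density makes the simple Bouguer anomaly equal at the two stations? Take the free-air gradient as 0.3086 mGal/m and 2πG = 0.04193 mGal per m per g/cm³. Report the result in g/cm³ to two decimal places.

2.70

Δg_obs = 981676.30 − 981718.41 = -42.11 mGal over Δh = 327.4 − 111.9 = 215.5 m
Equal Bouguer anomalies ⇒ Δg_obs + (0.3086 − 0.04193ρ)·Δh = 0
0.3086 − 0.04193ρ = −Δg_obs/Δh = 0.19541
ρ = (0.3086 − 0.19541) / 0.04193 = 2.70 g/cm³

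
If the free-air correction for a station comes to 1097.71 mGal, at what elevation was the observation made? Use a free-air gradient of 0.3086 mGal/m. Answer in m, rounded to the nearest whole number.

h = 1097.71 / 0.3086 = 3557.06 m

3557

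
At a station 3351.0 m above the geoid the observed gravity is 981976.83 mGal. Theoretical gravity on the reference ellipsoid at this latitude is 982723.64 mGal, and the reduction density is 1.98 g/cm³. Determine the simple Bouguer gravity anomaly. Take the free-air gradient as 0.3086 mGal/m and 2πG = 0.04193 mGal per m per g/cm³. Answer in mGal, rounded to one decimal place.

9.1

Free-air correction = 0.3086 × 3351.0 = 1034.12 mGal
Free-air anomaly = 981976.83 − 982723.64 + (1034.12) = 287.31 mGal
Bouguer slab correction = 0.04193 × 1.98 × 3351.0 = 278.20 mGal
Simple Bouguer anomaly = 287.31 − (278.20) = 9.11 mGal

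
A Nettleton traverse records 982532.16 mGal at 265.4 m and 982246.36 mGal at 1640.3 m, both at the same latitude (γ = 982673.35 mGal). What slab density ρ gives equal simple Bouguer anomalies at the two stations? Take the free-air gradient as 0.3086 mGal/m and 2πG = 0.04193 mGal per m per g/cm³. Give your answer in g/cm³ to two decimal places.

Δg_obs = 982246.36 − 982532.16 = -285.80 mGal over Δh = 1640.3 − 265.4 = 1374.9 m
Equal Bouguer anomalies ⇒ Δg_obs + (0.3086 − 0.04193ρ)·Δh = 0
0.3086 − 0.04193ρ = −Δg_obs/Δh = 0.20787
ρ = (0.3086 − 0.20787) / 0.04193 = 2.40 g/cm³

2.40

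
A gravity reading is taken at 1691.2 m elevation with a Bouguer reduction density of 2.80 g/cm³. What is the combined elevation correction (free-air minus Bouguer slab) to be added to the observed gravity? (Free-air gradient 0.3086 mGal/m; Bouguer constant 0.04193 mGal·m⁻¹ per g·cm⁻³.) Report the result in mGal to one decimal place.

Combined gradient = 0.3086 − 0.04193 × 2.80 = 0.1911960 mGal/m
Combined elevation correction = 0.1911960 × 1691.2 = 323.4 mGal

323.4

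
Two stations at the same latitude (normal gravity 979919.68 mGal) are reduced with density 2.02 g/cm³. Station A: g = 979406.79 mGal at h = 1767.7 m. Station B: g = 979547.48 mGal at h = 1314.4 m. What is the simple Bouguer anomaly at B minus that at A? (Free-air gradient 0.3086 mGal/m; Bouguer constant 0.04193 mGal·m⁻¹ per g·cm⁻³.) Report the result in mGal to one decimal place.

39.2

Δg_SB(A) = 979406.79 − 979919.68 + 0.3086×1767.7 − 0.04193×2.02×1767.7 = -117.10 mGal
Δg_SB(B) = 979547.48 − 979919.68 + 0.3086×1314.4 − 0.04193×2.02×1314.4 = -77.90 mGal
Difference = -77.90 − (-117.10) = 39.20 mGal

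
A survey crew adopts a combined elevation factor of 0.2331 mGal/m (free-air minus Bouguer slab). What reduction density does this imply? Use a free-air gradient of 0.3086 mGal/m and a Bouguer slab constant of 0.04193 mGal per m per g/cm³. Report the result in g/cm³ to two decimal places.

1.80

0.2331 = 0.3086 − 0.04193 × ρ
ρ = (0.3086 − 0.2331) / 0.04193 = 1.80 g/cm³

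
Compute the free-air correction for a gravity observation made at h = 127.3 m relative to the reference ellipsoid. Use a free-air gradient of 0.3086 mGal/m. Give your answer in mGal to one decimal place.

39.3

Free-air correction = 0.3086 × 127.3 = 39.3 mGal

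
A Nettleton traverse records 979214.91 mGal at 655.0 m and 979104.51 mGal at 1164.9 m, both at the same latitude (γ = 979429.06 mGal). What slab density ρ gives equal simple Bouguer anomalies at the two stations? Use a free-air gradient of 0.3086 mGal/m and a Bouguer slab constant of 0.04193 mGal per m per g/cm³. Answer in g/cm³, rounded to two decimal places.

Δg_obs = 979104.51 − 979214.91 = -110.40 mGal over Δh = 1164.9 − 655.0 = 509.9 m
Equal Bouguer anomalies ⇒ Δg_obs + (0.3086 − 0.04193ρ)·Δh = 0
0.3086 − 0.04193ρ = −Δg_obs/Δh = 0.21651
ρ = (0.3086 − 0.21651) / 0.04193 = 2.20 g/cm³

2.20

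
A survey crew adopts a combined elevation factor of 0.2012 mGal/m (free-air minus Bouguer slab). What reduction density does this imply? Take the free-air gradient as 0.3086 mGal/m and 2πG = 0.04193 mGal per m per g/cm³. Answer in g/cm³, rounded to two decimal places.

0.2012 = 0.3086 − 0.04193 × ρ
ρ = (0.3086 − 0.2012) / 0.04193 = 2.56 g/cm³

2.56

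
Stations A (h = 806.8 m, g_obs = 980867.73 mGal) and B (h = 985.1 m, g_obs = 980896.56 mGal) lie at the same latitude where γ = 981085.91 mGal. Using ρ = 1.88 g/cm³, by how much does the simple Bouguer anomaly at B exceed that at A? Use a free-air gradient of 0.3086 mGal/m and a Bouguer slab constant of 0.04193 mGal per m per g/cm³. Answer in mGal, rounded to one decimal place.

Δg_SB(A) = 980867.73 − 981085.91 + 0.3086×806.8 − 0.04193×1.88×806.8 = -32.80 mGal
Δg_SB(B) = 980896.56 − 981085.91 + 0.3086×985.1 − 0.04193×1.88×985.1 = 37.00 mGal
Difference = 37.00 − (-32.80) = 69.80 mGal

69.8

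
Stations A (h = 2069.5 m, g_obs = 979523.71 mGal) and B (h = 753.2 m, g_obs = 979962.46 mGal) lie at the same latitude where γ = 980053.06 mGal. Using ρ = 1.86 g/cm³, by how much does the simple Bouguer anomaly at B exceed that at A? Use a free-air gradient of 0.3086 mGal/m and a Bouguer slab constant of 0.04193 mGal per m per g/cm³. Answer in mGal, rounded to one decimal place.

Δg_SB(A) = 979523.71 − 980053.06 + 0.3086×2069.5 − 0.04193×1.86×2069.5 = -52.10 mGal
Δg_SB(B) = 979962.46 − 980053.06 + 0.3086×753.2 − 0.04193×1.86×753.2 = 83.10 mGal
Difference = 83.10 − (-52.10) = 135.20 mGal

135.2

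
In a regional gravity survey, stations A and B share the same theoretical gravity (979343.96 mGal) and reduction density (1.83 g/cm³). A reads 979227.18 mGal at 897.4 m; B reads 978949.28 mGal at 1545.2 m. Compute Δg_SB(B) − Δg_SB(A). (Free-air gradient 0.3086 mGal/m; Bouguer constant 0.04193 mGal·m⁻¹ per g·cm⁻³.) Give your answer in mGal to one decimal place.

-127.7

Δg_SB(A) = 979227.18 − 979343.96 + 0.3086×897.4 − 0.04193×1.83×897.4 = 91.30 mGal
Δg_SB(B) = 978949.28 − 979343.96 + 0.3086×1545.2 − 0.04193×1.83×1545.2 = -36.40 mGal
Difference = -36.40 − (91.30) = -127.70 mGal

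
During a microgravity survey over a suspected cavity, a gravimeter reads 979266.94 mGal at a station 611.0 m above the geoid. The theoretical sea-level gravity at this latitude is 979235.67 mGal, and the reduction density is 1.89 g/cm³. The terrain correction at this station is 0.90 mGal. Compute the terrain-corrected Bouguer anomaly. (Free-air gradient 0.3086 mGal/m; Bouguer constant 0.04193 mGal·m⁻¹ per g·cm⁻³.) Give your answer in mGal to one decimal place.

172.3

Free-air correction = 0.3086 × 611.0 = 188.55 mGal
Free-air anomaly = 979266.94 − 979235.67 + (188.55) = 219.82 mGal
Bouguer slab correction = 0.04193 × 1.89 × 611.0 = 48.42 mGal
Simple Bouguer anomaly = 219.82 − (48.42) = 171.40 mGal
Complete Bouguer anomaly = 171.40 + 0.90 = 172.30 mGal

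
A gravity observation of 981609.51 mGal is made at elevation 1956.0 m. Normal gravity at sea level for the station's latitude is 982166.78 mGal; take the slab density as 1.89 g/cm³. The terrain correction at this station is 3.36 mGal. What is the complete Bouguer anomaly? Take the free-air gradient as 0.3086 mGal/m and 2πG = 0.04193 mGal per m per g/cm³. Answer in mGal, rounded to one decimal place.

Free-air correction = 0.3086 × 1956.0 = 603.62 mGal
Free-air anomaly = 981609.51 − 982166.78 + (603.62) = 46.35 mGal
Bouguer slab correction = 0.04193 × 1.89 × 1956.0 = 155.01 mGal
Simple Bouguer anomaly = 46.35 − (155.01) = -108.66 mGal
Complete Bouguer anomaly = -108.66 + 3.36 = -105.30 mGal

-105.3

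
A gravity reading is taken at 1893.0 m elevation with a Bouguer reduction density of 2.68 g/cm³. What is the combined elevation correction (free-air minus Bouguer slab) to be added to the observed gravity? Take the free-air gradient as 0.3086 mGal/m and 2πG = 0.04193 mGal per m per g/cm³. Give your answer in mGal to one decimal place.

Combined gradient = 0.3086 − 0.04193 × 2.68 = 0.1962276 mGal/m
Combined elevation correction = 0.1962276 × 1893.0 = 371.5 mGal

371.5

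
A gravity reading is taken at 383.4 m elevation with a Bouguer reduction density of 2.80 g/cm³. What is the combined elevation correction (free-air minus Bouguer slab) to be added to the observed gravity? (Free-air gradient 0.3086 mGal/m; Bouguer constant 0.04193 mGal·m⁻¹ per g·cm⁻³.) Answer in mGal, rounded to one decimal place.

Combined gradient = 0.3086 − 0.04193 × 2.80 = 0.1911960 mGal/m
Combined elevation correction = 0.1911960 × 383.4 = 73.3 mGal

73.3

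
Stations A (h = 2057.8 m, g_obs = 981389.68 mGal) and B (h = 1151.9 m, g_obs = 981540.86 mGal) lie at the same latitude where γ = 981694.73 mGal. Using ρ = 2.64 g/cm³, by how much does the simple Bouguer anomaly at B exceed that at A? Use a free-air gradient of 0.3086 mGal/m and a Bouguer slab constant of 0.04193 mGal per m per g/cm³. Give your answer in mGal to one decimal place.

Δg_SB(A) = 981389.68 − 981694.73 + 0.3086×2057.8 − 0.04193×2.64×2057.8 = 102.20 mGal
Δg_SB(B) = 981540.86 − 981694.73 + 0.3086×1151.9 − 0.04193×2.64×1151.9 = 74.10 mGal
Difference = 74.10 − (102.20) = -28.10 mGal

-28.1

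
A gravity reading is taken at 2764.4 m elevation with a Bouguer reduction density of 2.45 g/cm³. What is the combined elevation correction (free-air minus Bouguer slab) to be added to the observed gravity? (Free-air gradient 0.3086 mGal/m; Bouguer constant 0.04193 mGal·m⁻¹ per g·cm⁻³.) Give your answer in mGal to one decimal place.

Combined gradient = 0.3086 − 0.04193 × 2.45 = 0.2058715 mGal/m
Combined elevation correction = 0.2058715 × 2764.4 = 569.1 mGal

569.1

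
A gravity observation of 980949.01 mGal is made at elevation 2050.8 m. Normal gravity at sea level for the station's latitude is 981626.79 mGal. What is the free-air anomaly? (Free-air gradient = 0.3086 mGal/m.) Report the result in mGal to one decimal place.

-44.9

Free-air correction = 0.3086 × 2050.8 = 632.88 mGal
Free-air anomaly = 980949.01 − 981626.79 + (632.88) = -44.90 mGal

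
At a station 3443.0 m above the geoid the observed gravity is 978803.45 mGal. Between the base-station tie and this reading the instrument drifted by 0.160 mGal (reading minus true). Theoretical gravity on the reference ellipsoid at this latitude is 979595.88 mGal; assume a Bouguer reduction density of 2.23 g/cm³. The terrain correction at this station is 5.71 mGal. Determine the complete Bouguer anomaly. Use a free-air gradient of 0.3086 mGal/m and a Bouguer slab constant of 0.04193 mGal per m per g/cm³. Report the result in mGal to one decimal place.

-46.3

Drift-corrected reading = 978803.45 − (0.160) = 978803.290 mGal
Free-air correction = 0.3086 × 3443.0 = 1062.51 mGal
Free-air anomaly = 978803.290 − 979595.88 + (1062.51) = 269.920 mGal
Bouguer slab correction = 0.04193 × 2.23 × 3443.0 = 321.93 mGal
Simple Bouguer anomaly = 269.920 − (321.93) = -52.010 mGal
Complete Bouguer anomaly = -52.010 + 5.71 = -46.300 mGal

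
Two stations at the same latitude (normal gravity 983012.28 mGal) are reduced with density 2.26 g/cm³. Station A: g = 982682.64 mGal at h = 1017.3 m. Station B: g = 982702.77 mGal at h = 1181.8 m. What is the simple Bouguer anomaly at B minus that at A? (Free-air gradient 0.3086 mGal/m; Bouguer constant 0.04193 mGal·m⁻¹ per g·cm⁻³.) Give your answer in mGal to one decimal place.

Δg_SB(A) = 982682.64 − 983012.28 + 0.3086×1017.3 − 0.04193×2.26×1017.3 = -112.10 mGal
Δg_SB(B) = 982702.77 − 983012.28 + 0.3086×1181.8 − 0.04193×2.26×1181.8 = -56.80 mGal
Difference = -56.80 − (-112.10) = 55.30 mGal

55.3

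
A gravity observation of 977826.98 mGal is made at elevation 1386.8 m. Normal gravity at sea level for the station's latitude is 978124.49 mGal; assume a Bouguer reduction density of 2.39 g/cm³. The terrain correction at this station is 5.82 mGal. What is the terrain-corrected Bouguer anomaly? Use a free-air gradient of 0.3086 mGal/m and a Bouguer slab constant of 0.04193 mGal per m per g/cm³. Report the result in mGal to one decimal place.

-2.7

Free-air correction = 0.3086 × 1386.8 = 427.97 mGal
Free-air anomaly = 977826.98 − 978124.49 + (427.97) = 130.46 mGal
Bouguer slab correction = 0.04193 × 2.39 × 1386.8 = 138.97 mGal
Simple Bouguer anomaly = 130.46 − (138.97) = -8.51 mGal
Complete Bouguer anomaly = -8.51 + 5.82 = -2.69 mGal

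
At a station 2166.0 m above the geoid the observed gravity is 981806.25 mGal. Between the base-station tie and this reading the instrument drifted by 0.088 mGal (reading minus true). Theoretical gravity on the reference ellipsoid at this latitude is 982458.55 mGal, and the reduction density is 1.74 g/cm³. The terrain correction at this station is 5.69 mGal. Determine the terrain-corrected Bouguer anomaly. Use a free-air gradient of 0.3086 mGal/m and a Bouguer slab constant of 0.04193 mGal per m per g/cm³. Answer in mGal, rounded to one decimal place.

Drift-corrected reading = 981806.25 − (0.088) = 981806.162 mGal
Free-air correction = 0.3086 × 2166.0 = 668.43 mGal
Free-air anomaly = 981806.162 − 982458.55 + (668.43) = 16.042 mGal
Bouguer slab correction = 0.04193 × 1.74 × 2166.0 = 158.03 mGal
Simple Bouguer anomaly = 16.042 − (158.03) = -141.988 mGal
Complete Bouguer anomaly = -141.988 + 5.69 = -136.298 mGal

-136.3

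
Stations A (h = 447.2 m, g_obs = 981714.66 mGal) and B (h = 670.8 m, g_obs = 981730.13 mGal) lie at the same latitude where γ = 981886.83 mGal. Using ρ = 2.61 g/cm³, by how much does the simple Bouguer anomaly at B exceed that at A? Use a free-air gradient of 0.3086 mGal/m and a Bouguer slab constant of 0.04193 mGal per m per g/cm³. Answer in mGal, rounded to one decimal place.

60.0

Δg_SB(A) = 981714.66 − 981886.83 + 0.3086×447.2 − 0.04193×2.61×447.2 = -83.10 mGal
Δg_SB(B) = 981730.13 − 981886.83 + 0.3086×670.8 − 0.04193×2.61×670.8 = -23.10 mGal
Difference = -23.10 − (-83.10) = 60.00 mGal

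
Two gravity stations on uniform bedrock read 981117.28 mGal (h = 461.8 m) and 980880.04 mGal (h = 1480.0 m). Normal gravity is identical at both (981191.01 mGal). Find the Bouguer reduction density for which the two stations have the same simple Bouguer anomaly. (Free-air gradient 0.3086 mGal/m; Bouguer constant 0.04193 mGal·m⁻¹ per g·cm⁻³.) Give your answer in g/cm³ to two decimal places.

1.80

Δg_obs = 980880.04 − 981117.28 = -237.24 mGal over Δh = 1480.0 − 461.8 = 1018.2 m
Equal Bouguer anomalies ⇒ Δg_obs + (0.3086 − 0.04193ρ)·Δh = 0
0.3086 − 0.04193ρ = −Δg_obs/Δh = 0.23300
ρ = (0.3086 − 0.23300) / 0.04193 = 1.80 g/cm³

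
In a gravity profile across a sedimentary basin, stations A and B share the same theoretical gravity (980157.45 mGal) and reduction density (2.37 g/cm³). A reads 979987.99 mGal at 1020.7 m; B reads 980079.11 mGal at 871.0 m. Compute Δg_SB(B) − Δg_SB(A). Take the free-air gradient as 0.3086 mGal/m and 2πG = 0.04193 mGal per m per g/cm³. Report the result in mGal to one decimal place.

59.8

Δg_SB(A) = 979987.99 − 980157.45 + 0.3086×1020.7 − 0.04193×2.37×1020.7 = 44.10 mGal
Δg_SB(B) = 980079.11 − 980157.45 + 0.3086×871.0 − 0.04193×2.37×871.0 = 103.90 mGal
Difference = 103.90 − (44.10) = 59.80 mGal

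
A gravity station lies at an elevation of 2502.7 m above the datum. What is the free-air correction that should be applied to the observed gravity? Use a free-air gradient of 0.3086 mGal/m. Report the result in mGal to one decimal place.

Free-air correction = 0.3086 × 2502.7 = 772.3 mGal

772.3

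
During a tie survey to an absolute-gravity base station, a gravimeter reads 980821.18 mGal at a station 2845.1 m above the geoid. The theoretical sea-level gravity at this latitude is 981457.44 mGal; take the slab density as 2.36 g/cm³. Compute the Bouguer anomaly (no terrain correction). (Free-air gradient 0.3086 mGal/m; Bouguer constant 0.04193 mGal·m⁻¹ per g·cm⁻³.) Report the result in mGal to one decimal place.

-39.8

Free-air correction = 0.3086 × 2845.1 = 878.00 mGal
Free-air anomaly = 980821.18 − 981457.44 + (878.00) = 241.74 mGal
Bouguer slab correction = 0.04193 × 2.36 × 2845.1 = 281.54 mGal
Simple Bouguer anomaly = 241.74 − (281.54) = -39.80 mGal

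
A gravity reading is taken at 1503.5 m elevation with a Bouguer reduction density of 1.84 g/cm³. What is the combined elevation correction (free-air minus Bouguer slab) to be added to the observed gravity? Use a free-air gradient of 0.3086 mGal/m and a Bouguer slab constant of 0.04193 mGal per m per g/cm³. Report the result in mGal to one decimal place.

Combined gradient = 0.3086 − 0.04193 × 1.84 = 0.2314488 mGal/m
Combined elevation correction = 0.2314488 × 1503.5 = 348.0 mGal

348.0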